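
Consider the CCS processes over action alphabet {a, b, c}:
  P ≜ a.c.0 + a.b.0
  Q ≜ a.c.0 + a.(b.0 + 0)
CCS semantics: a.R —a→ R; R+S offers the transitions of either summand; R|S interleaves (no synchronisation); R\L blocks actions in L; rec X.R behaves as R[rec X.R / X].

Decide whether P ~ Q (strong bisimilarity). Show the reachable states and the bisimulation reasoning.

P's transition system — 4 states:
  m0 = a.c.0 + a.b.0 ⊢ =a=> m1, =a=> m2
  m1 = b.0 ⊢ =b=> m3
  m2 = c.0 ⊢ =c=> m3
  m3 = 0 ⊢ (no moves)
Q's transition system — 4 states:
  n0 = a.c.0 + a.(b.0 + 0) ⊢ =a=> n1, =a=> n2
  n1 = b.0 + 0 ⊢ =b=> n3
  n2 = c.0 ⊢ =c=> n3
  n3 = 0 ⊢ (no moves)
Partition-refinement fixed point:
  B0 = {m0, n0}
  B1 = {m1, n1}
  B2 = {m3, n3}
  B3 = {m2, n2}
m0 ∈ B0, n0 ∈ B0 → same block

P ~ Q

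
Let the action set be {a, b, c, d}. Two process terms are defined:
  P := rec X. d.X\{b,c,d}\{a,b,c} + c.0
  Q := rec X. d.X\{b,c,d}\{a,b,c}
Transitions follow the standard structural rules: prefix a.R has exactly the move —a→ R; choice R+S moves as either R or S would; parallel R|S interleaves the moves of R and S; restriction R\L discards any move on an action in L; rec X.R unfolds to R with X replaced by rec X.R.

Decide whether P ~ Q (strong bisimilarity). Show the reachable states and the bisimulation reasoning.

not bisimilar

Reachable graph of P (3 states):
  s0 = rec X. d.X\{b,c,d}\{a,b,c} + c.0 → —c→ s1, —d→ s2
  s1 = 0 → ·
  s2 = (rec X. d.X\{b,c,d}\{a,b,c} + c.0)\{b,c,d}\{a,b,c} → ·
Reachable graph of Q (2 states):
  t0 = rec X. d.X\{b,c,d}\{a,b,c} → —d→ t1
  t1 = (rec X. d.X\{b,c,d}\{a,b,c})\{b,c,d}\{a,b,c} → ·
Partition-refinement fixed point:
  B0 = {s0}
  B1 = {s1, s2, t1}
  B2 = {t0}
s0 ∈ B0, t0 ∈ B2 → different blocks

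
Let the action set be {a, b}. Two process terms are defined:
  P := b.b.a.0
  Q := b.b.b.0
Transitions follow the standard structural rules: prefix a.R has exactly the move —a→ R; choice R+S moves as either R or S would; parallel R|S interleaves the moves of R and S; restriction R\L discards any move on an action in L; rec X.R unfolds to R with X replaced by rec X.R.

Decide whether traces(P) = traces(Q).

P's transition system — 4 states:
  u0 = b.b.a.0 ⊢ -b-> u1
  u1 = b.a.0 ⊢ -b-> u2
  u2 = a.0 ⊢ -a-> u3
  u3 = 0 ⊢ ·
Q's transition system — 4 states:
  v0 = b.b.b.0 ⊢ -b-> v1
  v1 = b.b.0 ⊢ -b-> v2
  v2 = b.0 ⊢ -b-> v3
  v3 = 0 ⊢ ·
Run σ = ⟨bba⟩ on P: start {u0}
  step 1 (b): {u1}
  step 2 (b): {u2}
  step 3 (a): {u3}
  ✓ P
Run σ = ⟨bba⟩ on Q: start {v0}
  step 1 (b): {v1}
  step 2 (b): {v2}
  step 3 (a): ∅ (Q stuck)

traces(P) ≠ traces(Q) — witness ⟨bba⟩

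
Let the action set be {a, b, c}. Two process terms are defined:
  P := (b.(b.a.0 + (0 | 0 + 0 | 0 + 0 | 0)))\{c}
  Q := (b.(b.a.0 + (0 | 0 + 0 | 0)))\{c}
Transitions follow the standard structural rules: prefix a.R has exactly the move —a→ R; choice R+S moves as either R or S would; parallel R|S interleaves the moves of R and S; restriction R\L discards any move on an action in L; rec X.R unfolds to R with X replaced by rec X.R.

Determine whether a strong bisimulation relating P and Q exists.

P's transition system — 4 states:
  p0 = (b.(b.a.0 + (0 | 0 + 0 | 0 + 0 | 0)))\{c} :: --b--▸ p1
  p1 = (b.a.0 + (0 | 0 + 0 | 0 + 0 | 0))\{c} :: --b--▸ p2
  p2 = (a.0)\{c} :: --a--▸ p3
  p3 = 0\{c} :: (no moves)
Q's transition system — 4 states:
  q0 = (b.(b.a.0 + (0 | 0 + 0 | 0)))\{c} :: --b--▸ q1
  q1 = (b.a.0 + (0 | 0 + 0 | 0))\{c} :: --b--▸ q2
  q2 = (a.0)\{c} :: --a--▸ q3
  q3 = 0\{c} :: (no moves)
Bisimilarity quotient blocks:
  B0 = {p0, q0}
  B1 = {p1, q1}
  B2 = {p2, q2}
  B3 = {p3, q3}
p0 ∈ B0, q0 ∈ B0 → same block

bisimilar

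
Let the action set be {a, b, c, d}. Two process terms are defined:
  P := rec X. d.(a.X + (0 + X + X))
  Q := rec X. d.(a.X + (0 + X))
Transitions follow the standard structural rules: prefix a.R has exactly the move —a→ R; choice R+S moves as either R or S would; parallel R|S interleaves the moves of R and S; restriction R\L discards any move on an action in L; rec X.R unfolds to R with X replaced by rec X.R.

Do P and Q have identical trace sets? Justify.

LTS(P): 2 reachable states
  p0 = rec X. d.(a.X + (0 + X + X)) ⊢ —d→ p1
  p1 = a.(rec X. d.(a.X + (0 + X + X))) + (0 + (rec X. d.(a.X + (0 + X + X))) + (rec X. d.(a.X + (0 + X + X)))) ⊢ —a→ p0, —d→ p1
LTS(Q): 2 reachable states
  q0 = rec X. d.(a.X + (0 + X)) ⊢ —d→ q1
  q1 = a.(rec X. d.(a.X + (0 + X))) + (0 + (rec X. d.(a.X + (0 + X)))) ⊢ —a→ q0, —d→ q1
Partition-refinement fixed point:
  B0 = {p0, q0}
  B1 = {p1, q1}
p0 ∈ B0, q0 ∈ B0 → same block
Bisimilar ⇒ trace-equivalent.

YES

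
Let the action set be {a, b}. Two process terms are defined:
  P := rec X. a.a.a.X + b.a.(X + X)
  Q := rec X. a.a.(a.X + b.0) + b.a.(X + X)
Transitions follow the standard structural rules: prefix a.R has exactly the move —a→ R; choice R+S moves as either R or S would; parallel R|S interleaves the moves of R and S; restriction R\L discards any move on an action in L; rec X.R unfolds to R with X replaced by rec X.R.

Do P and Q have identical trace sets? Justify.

P's transition system — 5 states:
  m0 = rec X. a.a.a.X + b.a.(X + X) | -a-> m1, -b-> m2
  m1 = a.a.(rec X. a.a.a.X + b.a.(X + X)) | -a-> m3
  m2 = a.((rec X. a.a.a.X + b.a.(X + X)) + (rec X. a.a.a.X + b.a.(X + X))) | -a-> m4
  m3 = a.(rec X. a.a.a.X + b.a.(X + X)) | -a-> m0
  m4 = (rec X. a.a.a.X + b.a.(X + X)) + (rec X. a.a.a.X + b.a.(X + X)) | -a-> m1, -b-> m2
Q's transition system — 6 states:
  n0 = rec X. a.a.(a.X + b.0) + b.a.(X + X) | -a-> n1, -b-> n2
  n1 = a.(a.(rec X. a.a.(a.X + b.0) + b.a.(X + X)) + b.0) | -a-> n3
  n2 = a.((rec X. a.a.(a.X + b.0) + b.a.(X + X)) + (rec X. a.a.(a.X + b.0) + b.a.(X + X))) | -a-> n4
  n3 = a.(rec X. a.a.(a.X + b.0) + b.a.(X + X)) + b.0 | -a-> n0, -b-> n5
  n4 = (rec X. a.a.(a.X + b.0) + b.a.(X + X)) + (rec X. a.a.(a.X + b.0) + b.a.(X + X)) | -a-> n1, -b-> n2
  n5 = 0 | (no moves)
Executing aab from Q (initial set {n0}):
  [1] a ⇒ {n1}
  [2] a ⇒ {n3}
  [3] b ⇒ {n5}
  — Q admits the full trace.
Executing aab from P (initial set {m0}):
  [1] a ⇒ {m1}
  [2] a ⇒ {m3}
  [3] b ⇒ ∅ (P stuck)

trace-distinct — witness ⟨aab⟩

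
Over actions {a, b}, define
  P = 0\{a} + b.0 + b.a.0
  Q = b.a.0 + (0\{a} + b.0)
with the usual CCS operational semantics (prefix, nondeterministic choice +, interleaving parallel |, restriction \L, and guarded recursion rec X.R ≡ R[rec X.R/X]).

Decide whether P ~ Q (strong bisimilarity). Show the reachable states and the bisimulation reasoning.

P's transition system — 3 states:
  u0 = 0\{a} + b.0 + b.a.0 → —b→ u1, —b→ u2
  u1 = 0 → deadlocked
  u2 = a.0 → —a→ u1
Q's transition system — 3 states:
  v0 = b.a.0 + (0\{a} + b.0) → —b→ v1, —b→ v2
  v1 = 0 → deadlocked
  v2 = a.0 → —a→ v1
Bisimilarity quotient blocks:
  B0 = {u0, v0}
  B1 = {u2, v2}
  B2 = {u1, v1}
u0 ∈ B0, v0 ∈ B0 → same block

YES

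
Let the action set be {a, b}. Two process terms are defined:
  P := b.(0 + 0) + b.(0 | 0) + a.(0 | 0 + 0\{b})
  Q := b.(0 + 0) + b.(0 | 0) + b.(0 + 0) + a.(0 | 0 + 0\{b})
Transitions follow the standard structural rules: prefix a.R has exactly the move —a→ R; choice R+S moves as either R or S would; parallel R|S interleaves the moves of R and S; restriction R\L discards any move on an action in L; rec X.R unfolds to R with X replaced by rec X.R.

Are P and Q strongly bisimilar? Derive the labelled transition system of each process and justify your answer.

P ~ Q

LTS(P): 4 reachable states
  s0 = b.(0 + 0) + b.(0 | 0) + a.(0 | 0 + 0\{b}) :: -a-> s1, -b-> s2, -b-> s3
  s1 = 0 | 0 + 0\{b} :: ∅
  s2 = 0 + 0 :: ∅
  s3 = 0 | 0 :: ∅
LTS(Q): 4 reachable states
  t0 = b.(0 + 0) + b.(0 | 0) + b.(0 + 0) + a.(0 | 0 + 0\{b}) :: -a-> t1, -b-> t2, -b-> t3
  t1 = 0 | 0 + 0\{b} :: ∅
  t2 = 0 + 0 :: ∅
  t3 = 0 | 0 :: ∅
Bisimilarity quotient blocks:
  B0 = {s0, t0}
  B1 = {s1, s2, s3, t1, t2, t3}
s0 ∈ B0, t0 ∈ B0 → same block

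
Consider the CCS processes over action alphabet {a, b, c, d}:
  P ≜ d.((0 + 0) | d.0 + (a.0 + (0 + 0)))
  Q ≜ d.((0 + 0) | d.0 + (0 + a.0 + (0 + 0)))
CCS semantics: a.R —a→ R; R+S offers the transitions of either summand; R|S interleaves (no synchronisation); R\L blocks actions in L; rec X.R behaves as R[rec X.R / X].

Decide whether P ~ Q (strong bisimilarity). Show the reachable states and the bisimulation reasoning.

YES

Reachable graph of P (4 states):
  s0 = d.((0 + 0) | d.0 + (a.0 + (0 + 0))) → =d=> s1
  s1 = (0 + 0) | d.0 + (a.0 + (0 + 0)) → =a=> s2, =d=> s3
  s2 = 0 → deadlocked
  s3 = (0 + 0) | 0 → deadlocked
Reachable graph of Q (4 states):
  t0 = d.((0 + 0) | d.0 + (0 + a.0 + (0 + 0))) → =d=> t1
  t1 = (0 + 0) | d.0 + (0 + a.0 + (0 + 0)) → =a=> t2, =d=> t3
  t2 = 0 → deadlocked
  t3 = (0 + 0) | 0 → deadlocked
Partition-refinement fixed point:
  B0 = {s0, t0}
  B1 = {s1, t1}
  B2 = {s2, s3, t2, t3}
s0 ∈ B0, t0 ∈ B0 → same block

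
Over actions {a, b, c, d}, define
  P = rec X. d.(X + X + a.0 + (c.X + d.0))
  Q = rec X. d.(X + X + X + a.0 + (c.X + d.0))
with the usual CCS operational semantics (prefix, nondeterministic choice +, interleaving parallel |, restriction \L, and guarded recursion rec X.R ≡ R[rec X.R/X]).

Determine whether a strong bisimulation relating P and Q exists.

YES

LTS(P): 3 reachable states
  u0 = rec X. d.(X + X + a.0 + (c.X + d.0)) | =d=> u1
  u1 = (rec X. d.(X + X + a.0 + (c.X + d.0))) + (rec X. d.(X + X + a.0 + (c.X + d.0))) + a.0 + (c.(rec X. d.(X + X + a.0 + (c.X + d.0))) + d.0) | =a=> u2, =c=> u0, =d=> u1, =d=> u2
  u2 = 0 | ∅
LTS(Q): 3 reachable states
  v0 = rec X. d.(X + X + X + a.0 + (c.X + d.0)) | =d=> v1
  v1 = (rec X. d.(X + X + X + a.0 + (c.X + d.0))) + (rec X. d.(X + X + X + a.0 + (c.X + d.0))) + (rec X. d.(X + X + X + a.0 + (c.X + d.0))) + a.0 + (c.(rec X. d.(X + X + X + a.0 + (c.X + d.0))) + d.0) | =a=> v2, =c=> v0, =d=> v1, =d=> v2
  v2 = 0 | ∅
Partition-refinement fixed point:
  B0 = {u0, v0}
  B1 = {u1, v1}
  B2 = {u2, v2}
u0 ∈ B0, v0 ∈ B0 → same block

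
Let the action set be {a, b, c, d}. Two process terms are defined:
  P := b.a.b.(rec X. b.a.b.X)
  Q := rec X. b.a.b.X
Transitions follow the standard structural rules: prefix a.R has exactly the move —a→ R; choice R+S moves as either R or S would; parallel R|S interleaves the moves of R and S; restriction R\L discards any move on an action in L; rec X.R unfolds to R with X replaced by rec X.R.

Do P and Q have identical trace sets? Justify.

P's transition system — 4 states:
  p0 = b.a.b.(rec X. b.a.b.X) has moves --b--▸ p1
  p1 = a.b.(rec X. b.a.b.X) has moves --a--▸ p2
  p2 = b.(rec X. b.a.b.X) has moves --b--▸ p3
  p3 = rec X. b.a.b.X has moves --b--▸ p1
Q's transition system — 3 states:
  q0 = rec X. b.a.b.X has moves --b--▸ q1
  q1 = a.b.(rec X. b.a.b.X) has moves --a--▸ q2
  q2 = b.(rec X. b.a.b.X) has moves --b--▸ q0
Bisimilarity quotient blocks:
  B0 = {p0, p3, q0}
  B1 = {p1, q1}
  B2 = {p2, q2}
p0 ∈ B0, q0 ∈ B0 → same block
Bisimilar ⇒ trace-equivalent.

traces(P) = traces(Q)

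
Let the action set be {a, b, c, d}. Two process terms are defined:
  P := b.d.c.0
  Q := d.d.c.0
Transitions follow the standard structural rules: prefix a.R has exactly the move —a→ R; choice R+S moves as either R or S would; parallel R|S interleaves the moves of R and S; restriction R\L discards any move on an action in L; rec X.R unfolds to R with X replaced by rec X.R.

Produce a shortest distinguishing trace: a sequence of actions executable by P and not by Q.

P's transition system — 4 states:
  p0 = b.d.c.0 has moves ··b··> p1
  p1 = d.c.0 has moves ··d··> p2
  p2 = c.0 has moves ··c··> p3
  p3 = 0 has moves ∅
Q's transition system — 4 states:
  q0 = d.d.c.0 has moves ··d··> q1
  q1 = d.c.0 has moves ··d··> q2
  q2 = c.0 has moves ··c··> q3
  q3 = 0 has moves ∅
Run σ = ⟨b⟩ on P: start {p0}
  [1] b ⇒ {p1}
  — P admits the full trace.
Run σ = ⟨b⟩ on Q: start {q0}
  [1] b ⇒ ∅ (Q stuck)

b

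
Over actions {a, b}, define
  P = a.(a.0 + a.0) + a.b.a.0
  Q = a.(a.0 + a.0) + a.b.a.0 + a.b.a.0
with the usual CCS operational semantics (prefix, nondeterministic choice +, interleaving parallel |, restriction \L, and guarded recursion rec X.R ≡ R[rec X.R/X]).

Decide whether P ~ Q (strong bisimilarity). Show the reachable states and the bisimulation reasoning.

Reachable graph of P (5 states):
  m0 = a.(a.0 + a.0) + a.b.a.0 ⊢ --a--▸ m1, --a--▸ m2
  m1 = a.0 + a.0 ⊢ --a--▸ m3
  m2 = b.a.0 ⊢ --b--▸ m4
  m3 = 0 ⊢ deadlocked
  m4 = a.0 ⊢ --a--▸ m3
Reachable graph of Q (5 states):
  n0 = a.(a.0 + a.0) + a.b.a.0 + a.b.a.0 ⊢ --a--▸ n1, --a--▸ n2
  n1 = a.0 + a.0 ⊢ --a--▸ n3
  n2 = b.a.0 ⊢ --b--▸ n4
  n3 = 0 ⊢ deadlocked
  n4 = a.0 ⊢ --a--▸ n3
Coarsest stable partition (strong bisimilarity classes):
  B0 = {m0, n0}
  B1 = {m1, m4, n1, n4}
  B2 = {m3, n3}
  B3 = {m2, n2}
m0 ∈ B0, n0 ∈ B0 → same block

P ~ Q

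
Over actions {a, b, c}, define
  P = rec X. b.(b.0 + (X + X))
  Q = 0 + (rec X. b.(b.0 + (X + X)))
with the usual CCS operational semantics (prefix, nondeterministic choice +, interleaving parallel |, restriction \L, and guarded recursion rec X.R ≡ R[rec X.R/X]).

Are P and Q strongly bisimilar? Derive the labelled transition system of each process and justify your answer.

Reachable graph of P (3 states):
  m0 = rec X. b.(b.0 + (X + X)) :: ··b··> m1
  m1 = b.0 + ((rec X. b.(b.0 + (X + X))) + (rec X. b.(b.0 + (X + X)))) :: ··b··> m1, ··b··> m2
  m2 = 0 :: ·
Reachable graph of Q (3 states):
  n0 = 0 + (rec X. b.(b.0 + (X + X))) :: ··b··> n1
  n1 = b.0 + ((rec X. b.(b.0 + (X + X))) + (rec X. b.(b.0 + (X + X)))) :: ··b··> n1, ··b··> n2
  n2 = 0 :: ·
Bisimilarity quotient blocks:
  B0 = {m0, n0}
  B1 = {m1, n1}
  B2 = {m2, n2}
m0 ∈ B0, n0 ∈ B0 → same block

bisimilar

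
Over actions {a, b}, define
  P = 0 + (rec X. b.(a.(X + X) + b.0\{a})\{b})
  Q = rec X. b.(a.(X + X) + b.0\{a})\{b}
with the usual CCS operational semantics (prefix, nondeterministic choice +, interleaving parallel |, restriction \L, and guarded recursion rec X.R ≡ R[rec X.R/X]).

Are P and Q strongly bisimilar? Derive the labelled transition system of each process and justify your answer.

bisimilar

P's transition system — 3 states:
  s0 = 0 + (rec X. b.(a.(X + X) + b.0\{a})\{b}) ⊢ —b→ s1
  s1 = (a.((rec X. b.(a.(X + X) + b.0\{a})\{b}) + (rec X. b.(a.(X + X) + b.0\{a})\{b})) + b.0\{a})\{b} ⊢ —a→ s2
  s2 = ((rec X. b.(a.(X + X) + b.0\{a})\{b}) + (rec X. b.(a.(X + X) + b.0\{a})\{b}))\{b} ⊢ (no moves)
Q's transition system — 3 states:
  t0 = rec X. b.(a.(X + X) + b.0\{a})\{b} ⊢ —b→ t1
  t1 = (a.((rec X. b.(a.(X + X) + b.0\{a})\{b}) + (rec X. b.(a.(X + X) + b.0\{a})\{b})) + b.0\{a})\{b} ⊢ —a→ t2
  t2 = ((rec X. b.(a.(X + X) + b.0\{a})\{b}) + (rec X. b.(a.(X + X) + b.0\{a})\{b}))\{b} ⊢ (no moves)
Partition-refinement fixed point:
  B0 = {s0, t0}
  B1 = {s1, t1}
  B2 = {s2, t2}
s0 ∈ B0, t0 ∈ B0 → same block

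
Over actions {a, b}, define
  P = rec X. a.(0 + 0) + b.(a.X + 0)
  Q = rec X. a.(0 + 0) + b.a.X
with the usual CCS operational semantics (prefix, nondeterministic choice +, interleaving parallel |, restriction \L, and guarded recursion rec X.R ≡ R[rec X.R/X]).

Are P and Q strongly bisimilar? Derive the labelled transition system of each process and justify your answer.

bisimilar

LTS(P): 3 reachable states
  m0 = rec X. a.(0 + 0) + b.(a.X + 0) ⊢ —a→ m1, —b→ m2
  m1 = 0 + 0 ⊢ ∅
  m2 = a.(rec X. a.(0 + 0) + b.(a.X + 0)) + 0 ⊢ —a→ m0
LTS(Q): 3 reachable states
  n0 = rec X. a.(0 + 0) + b.a.X ⊢ —a→ n1, —b→ n2
  n1 = 0 + 0 ⊢ ∅
  n2 = a.(rec X. a.(0 + 0) + b.a.X) ⊢ —a→ n0
Partition-refinement fixed point:
  B0 = {m0, n0}
  B1 = {m1, n1}
  B2 = {m2, n2}
m0 ∈ B0, n0 ∈ B0 → same block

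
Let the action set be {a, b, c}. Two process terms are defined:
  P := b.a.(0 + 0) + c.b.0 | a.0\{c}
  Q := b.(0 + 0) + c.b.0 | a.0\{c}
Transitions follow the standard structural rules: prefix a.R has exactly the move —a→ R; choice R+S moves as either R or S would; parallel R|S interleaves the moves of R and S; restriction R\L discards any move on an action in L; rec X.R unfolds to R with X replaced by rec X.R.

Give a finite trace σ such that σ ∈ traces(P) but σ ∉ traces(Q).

P's transition system — 8 states:
  u0 = b.a.(0 + 0) + c.b.0 | a.0\{c} ⊢ ··a··> u1, ··b··> u2, ··c··> u3
  u1 = c.b.0 | 0\{c} ⊢ ··c··> u4
  u2 = a.(0 + 0) ⊢ ··a··> u5
  u3 = b.0 | a.0\{c} ⊢ ··a··> u4, ··b··> u6
  u4 = b.0 | 0\{c} ⊢ ··b··> u7
  u5 = 0 + 0 ⊢ ·
  u6 = 0 | a.0\{c} ⊢ ··a··> u7
  u7 = 0 | 0\{c} ⊢ ·
Q's transition system — 7 states:
  v0 = b.(0 + 0) + c.b.0 | a.0\{c} ⊢ ··a··> v1, ··b··> v2, ··c··> v3
  v1 = c.b.0 | 0\{c} ⊢ ··c··> v4
  v2 = 0 + 0 ⊢ ·
  v3 = b.0 | a.0\{c} ⊢ ··a··> v4, ··b··> v5
  v4 = b.0 | 0\{c} ⊢ ··b··> v6
  v5 = 0 | a.0\{c} ⊢ ··a··> v6
  v6 = 0 | 0\{c} ⊢ ·
Trace ⟨ba⟩ through P, begin at {u0}:
  after b @ step 1: {u2}
  after a @ step 2: {u5}
  P completes σ.
Trace ⟨ba⟩ through Q, begin at {v0}:
  after b @ step 1: {v2}
  after a @ step 2: ∅ (Q stuck)

ba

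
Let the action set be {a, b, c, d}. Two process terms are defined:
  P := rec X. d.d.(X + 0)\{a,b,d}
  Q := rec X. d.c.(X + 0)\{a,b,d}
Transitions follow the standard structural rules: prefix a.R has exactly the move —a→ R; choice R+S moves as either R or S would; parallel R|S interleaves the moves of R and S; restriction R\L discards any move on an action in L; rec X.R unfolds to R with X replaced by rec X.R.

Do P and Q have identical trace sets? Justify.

P's transition system — 3 states:
  u0 = rec X. d.d.(X + 0)\{a,b,d} has moves —d→ u1
  u1 = d.((rec X. d.d.(X + 0)\{a,b,d}) + 0)\{a,b,d} has moves —d→ u2
  u2 = ((rec X. d.d.(X + 0)\{a,b,d}) + 0)\{a,b,d} has moves (no moves)
Q's transition system — 3 states:
  v0 = rec X. d.c.(X + 0)\{a,b,d} has moves —d→ v1
  v1 = c.((rec X. d.c.(X + 0)\{a,b,d}) + 0)\{a,b,d} has moves —c→ v2
  v2 = ((rec X. d.c.(X + 0)\{a,b,d}) + 0)\{a,b,d} has moves (no moves)
Executing dd from P (initial set {u0}):
  step 1 (d): {u1}
  step 2 (d): {u2}
  — P admits the full trace.
Executing dd from Q (initial set {v0}):
  step 1 (d): {v1}
  step 2 (d): ∅ (Q stuck)

trace-distinct — witness ⟨dd⟩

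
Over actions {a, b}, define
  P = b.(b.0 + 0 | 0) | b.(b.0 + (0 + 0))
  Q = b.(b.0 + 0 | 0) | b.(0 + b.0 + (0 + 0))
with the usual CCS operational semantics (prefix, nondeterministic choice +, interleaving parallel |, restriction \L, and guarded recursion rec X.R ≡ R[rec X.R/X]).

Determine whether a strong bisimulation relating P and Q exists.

YES

Reachable graph of P (9 states):
  u0 = b.(b.0 + 0 | 0) | b.(b.0 + (0 + 0)) ⊢ -b-> u1, -b-> u2
  u1 = (b.0 + 0 | 0) | b.(b.0 + (0 + 0)) ⊢ -b-> u3, -b-> u4
  u2 = b.(b.0 + 0 | 0) | (b.0 + (0 + 0)) ⊢ -b-> u3, -b-> u5
  u3 = (b.0 + 0 | 0) | (b.0 + (0 + 0)) ⊢ -b-> u6, -b-> u7
  u4 = 0 | b.(b.0 + (0 + 0)) ⊢ -b-> u7
  u5 = b.(b.0 + 0 | 0) | 0 ⊢ -b-> u6
  u6 = (b.0 + 0 | 0) | 0 ⊢ -b-> u8
  u7 = 0 | (b.0 + (0 + 0)) ⊢ -b-> u8
  u8 = 0 | 0 ⊢ (no moves)
Reachable graph of Q (9 states):
  v0 = b.(b.0 + 0 | 0) | b.(0 + b.0 + (0 + 0)) ⊢ -b-> v1, -b-> v2
  v1 = (b.0 + 0 | 0) | b.(0 + b.0 + (0 + 0)) ⊢ -b-> v3, -b-> v4
  v2 = b.(b.0 + 0 | 0) | (0 + b.0 + (0 + 0)) ⊢ -b-> v3, -b-> v5
  v3 = (b.0 + 0 | 0) | (0 + b.0 + (0 + 0)) ⊢ -b-> v6, -b-> v7
  v4 = 0 | b.(0 + b.0 + (0 + 0)) ⊢ -b-> v7
  v5 = b.(b.0 + 0 | 0) | 0 ⊢ -b-> v6
  v6 = (b.0 + 0 | 0) | 0 ⊢ -b-> v8
  v7 = 0 | (0 + b.0 + (0 + 0)) ⊢ -b-> v8
  v8 = 0 | 0 ⊢ (no moves)
Bisimilarity quotient blocks:
  B0 = {u0, v0}
  B1 = {u1, u2, v1, v2}
  B2 = {u3, u4, u5, v3, v4, v5}
  B3 = {u6, u7, v6, v7}
  B4 = {u8, v8}
u0 ∈ B0, v0 ∈ B0 → same block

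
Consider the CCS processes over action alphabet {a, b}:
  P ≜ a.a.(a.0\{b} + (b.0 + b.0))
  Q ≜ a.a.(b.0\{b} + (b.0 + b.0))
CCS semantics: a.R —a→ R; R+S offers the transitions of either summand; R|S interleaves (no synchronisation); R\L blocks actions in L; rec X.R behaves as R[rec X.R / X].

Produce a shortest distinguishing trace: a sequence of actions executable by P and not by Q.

P's transition system — 5 states:
  u0 = a.a.(a.0\{b} + (b.0 + b.0)) ⊢ -a-> u1
  u1 = a.(a.0\{b} + (b.0 + b.0)) ⊢ -a-> u2
  u2 = a.0\{b} + (b.0 + b.0) ⊢ -a-> u3, -b-> u4
  u3 = 0\{b} ⊢ (no moves)
  u4 = 0 ⊢ (no moves)
Q's transition system — 5 states:
  v0 = a.a.(b.0\{b} + (b.0 + b.0)) ⊢ -a-> v1
  v1 = a.(b.0\{b} + (b.0 + b.0)) ⊢ -a-> v2
  v2 = b.0\{b} + (b.0 + b.0) ⊢ -b-> v3, -b-> v4
  v3 = 0 ⊢ (no moves)
  v4 = 0\{b} ⊢ (no moves)
Run σ = ⟨aaa⟩ on P: start {u0}
  [1] a ⇒ {u1}
  [2] a ⇒ {u2}
  [3] a ⇒ {u3}
  — P admits the full trace.
Run σ = ⟨aaa⟩ on Q: start {v0}
  [1] a ⇒ {v1}
  [2] a ⇒ {v2}
  [3] a ⇒ no successor for Q

aaa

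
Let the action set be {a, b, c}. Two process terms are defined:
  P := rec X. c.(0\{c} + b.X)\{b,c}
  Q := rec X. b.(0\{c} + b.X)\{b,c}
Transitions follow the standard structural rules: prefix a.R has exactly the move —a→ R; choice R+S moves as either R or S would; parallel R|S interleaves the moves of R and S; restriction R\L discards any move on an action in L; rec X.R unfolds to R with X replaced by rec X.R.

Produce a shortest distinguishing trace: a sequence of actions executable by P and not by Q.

Reachable graph of P (2 states):
  s0 = rec X. c.(0\{c} + b.X)\{b,c} → =c=> s1
  s1 = (0\{c} + b.(rec X. c.(0\{c} + b.X)\{b,c}))\{b,c} → ∅
Reachable graph of Q (2 states):
  t0 = rec X. b.(0\{c} + b.X)\{b,c} → =b=> t1
  t1 = (0\{c} + b.(rec X. b.(0\{c} + b.X)\{b,c}))\{b,c} → ∅
Executing c from P (initial set {s0}):
  step 1 (c): {s1}
  — P admits the full trace.
Executing c from Q (initial set {t0}):
  step 1 (c): ∅ (Q stuck)

c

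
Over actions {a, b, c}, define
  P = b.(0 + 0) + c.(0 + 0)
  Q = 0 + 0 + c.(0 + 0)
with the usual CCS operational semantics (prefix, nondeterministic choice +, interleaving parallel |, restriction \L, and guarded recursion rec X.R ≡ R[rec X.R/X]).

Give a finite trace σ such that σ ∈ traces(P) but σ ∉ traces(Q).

Reachable graph of P (2 states):
  u0 = b.(0 + 0) + c.(0 + 0) | -b-> u1, -c-> u1
  u1 = 0 + 0 | stopped
Reachable graph of Q (2 states):
  v0 = 0 + 0 + c.(0 + 0) | -c-> v1
  v1 = 0 + 0 | stopped
Executing b from P (initial set {u0}):
  [1] b ⇒ {u1}
  — P admits the full trace.
Executing b from Q (initial set {v0}):
  [1] b ⇒ ∅ (Q stuck)

b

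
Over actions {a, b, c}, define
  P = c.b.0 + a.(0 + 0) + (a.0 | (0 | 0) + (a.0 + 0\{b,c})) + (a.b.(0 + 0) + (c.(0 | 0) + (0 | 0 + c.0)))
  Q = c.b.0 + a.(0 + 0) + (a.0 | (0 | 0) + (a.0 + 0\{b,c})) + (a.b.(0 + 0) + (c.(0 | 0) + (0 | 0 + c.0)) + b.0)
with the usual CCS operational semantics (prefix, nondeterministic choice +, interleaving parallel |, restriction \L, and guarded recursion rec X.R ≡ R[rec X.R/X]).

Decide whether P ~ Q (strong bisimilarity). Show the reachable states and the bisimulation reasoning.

Reachable graph of P (7 states):
  p0 = c.b.0 + a.(0 + 0) + (a.0 | (0 | 0) + (a.0 + 0\{b,c})) + (a.b.(0 + 0) + (c.(0 | 0) + (0 | 0 + c.0))) → --a--▸ p1, --a--▸ p2, --a--▸ p3, --a--▸ p4, --c--▸ p1, --c--▸ p5, --c--▸ p6
  p1 = 0 → (no moves)
  p2 = 0 + 0 → (no moves)
  p3 = 0 | (0 | 0) → (no moves)
  p4 = b.(0 + 0) → --b--▸ p2
  p5 = 0 | 0 → (no moves)
  p6 = b.0 → --b--▸ p1
Reachable graph of Q (7 states):
  q0 = c.b.0 + a.(0 + 0) + (a.0 | (0 | 0) + (a.0 + 0\{b,c})) + (a.b.(0 + 0) + (c.(0 | 0) + (0 | 0 + c.0)) + b.0) → --a--▸ q1, --a--▸ q2, --a--▸ q3, --a--▸ q4, --b--▸ q1, --c--▸ q1, --c--▸ q5, --c--▸ q6
  q1 = 0 → (no moves)
  q2 = 0 + 0 → (no moves)
  q3 = 0 | (0 | 0) → (no moves)
  q4 = b.(0 + 0) → --b--▸ q2
  q5 = 0 | 0 → (no moves)
  q6 = b.0 → --b--▸ q1
Coarsest stable partition (strong bisimilarity classes):
  B0 = {p0}
  B1 = {p1, p2, p3, p5, q1, q2, q3, q5}
  B2 = {p4, p6, q4, q6}
  B3 = {q0}
p0 ∈ B0, q0 ∈ B3 → different blocks

NO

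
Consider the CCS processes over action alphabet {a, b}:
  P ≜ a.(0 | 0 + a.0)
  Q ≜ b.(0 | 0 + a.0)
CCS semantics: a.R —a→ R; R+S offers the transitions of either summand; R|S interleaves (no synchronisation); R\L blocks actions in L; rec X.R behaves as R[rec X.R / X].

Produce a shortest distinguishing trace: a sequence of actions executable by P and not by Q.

a

Reachable graph of P (3 states):
  s0 = a.(0 | 0 + a.0) | --a--▸ s1
  s1 = 0 | 0 + a.0 | --a--▸ s2
  s2 = 0 | deadlocked
Reachable graph of Q (3 states):
  t0 = b.(0 | 0 + a.0) | --b--▸ t1
  t1 = 0 | 0 + a.0 | --a--▸ t2
  t2 = 0 | deadlocked
Trace ⟨a⟩ through P, begin at {s0}:
  step 1 (a): {s1}
  — P admits the full trace.
Trace ⟨a⟩ through Q, begin at {t0}:
  step 1 (a): ∅  — Q cannot continue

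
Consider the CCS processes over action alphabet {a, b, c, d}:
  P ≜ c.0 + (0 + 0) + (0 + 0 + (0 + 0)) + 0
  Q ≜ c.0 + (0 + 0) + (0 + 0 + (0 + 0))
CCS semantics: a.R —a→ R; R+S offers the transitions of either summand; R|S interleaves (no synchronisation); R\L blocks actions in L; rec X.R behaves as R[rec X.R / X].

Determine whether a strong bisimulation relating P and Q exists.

bisimilar

Reachable graph of P (2 states):
  p0 = c.0 + (0 + 0) + (0 + 0 + (0 + 0)) + 0 | —c→ p1
  p1 = 0 | deadlocked
Reachable graph of Q (2 states):
  q0 = c.0 + (0 + 0) + (0 + 0 + (0 + 0)) | —c→ q1
  q1 = 0 | deadlocked
Coarsest stable partition (strong bisimilarity classes):
  B0 = {p0, q0}
  B1 = {p1, q1}
p0 ∈ B0, q0 ∈ B0 → same block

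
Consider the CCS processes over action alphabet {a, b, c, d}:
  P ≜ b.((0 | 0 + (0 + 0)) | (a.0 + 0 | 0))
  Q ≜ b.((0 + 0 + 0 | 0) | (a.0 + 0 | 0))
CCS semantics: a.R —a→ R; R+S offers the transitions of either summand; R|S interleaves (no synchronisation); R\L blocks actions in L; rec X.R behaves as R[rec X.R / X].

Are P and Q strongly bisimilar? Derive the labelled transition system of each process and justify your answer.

P ~ Q

P's transition system — 3 states:
  s0 = b.((0 | 0 + (0 + 0)) | (a.0 + 0 | 0)) :: =b=> s1
  s1 = (0 | 0 + (0 + 0)) | (a.0 + 0 | 0) :: =a=> s2
  s2 = (0 | 0 + (0 + 0)) | 0 :: deadlocked
Q's transition system — 3 states:
  t0 = b.((0 + 0 + 0 | 0) | (a.0 + 0 | 0)) :: =b=> t1
  t1 = (0 + 0 + 0 | 0) | (a.0 + 0 | 0) :: =a=> t2
  t2 = (0 + 0 + 0 | 0) | 0 :: deadlocked
Bisimilarity quotient blocks:
  B0 = {s0, t0}
  B1 = {s1, t1}
  B2 = {s2, t2}
s0 ∈ B0, t0 ∈ B0 → same block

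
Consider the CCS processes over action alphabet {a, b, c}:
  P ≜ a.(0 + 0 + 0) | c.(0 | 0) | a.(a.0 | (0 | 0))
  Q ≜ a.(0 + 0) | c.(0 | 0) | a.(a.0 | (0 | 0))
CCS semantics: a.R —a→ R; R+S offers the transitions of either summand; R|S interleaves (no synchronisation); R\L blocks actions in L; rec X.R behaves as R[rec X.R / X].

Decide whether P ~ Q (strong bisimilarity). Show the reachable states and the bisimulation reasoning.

P ~ Q

P's transition system — 12 states:
  s0 = a.(0 + 0 + 0) | c.(0 | 0) | a.(a.0 | (0 | 0)) :: ··a··> s1, ··a··> s2, ··c··> s3
  s1 = (0 + 0 + 0) | c.(0 | 0) | a.(a.0 | (0 | 0)) :: ··a··> s4, ··c··> s5
  s2 = a.(0 + 0 + 0) | c.(0 | 0) | (a.0 | (0 | 0)) :: ··a··> s4, ··a··> s6, ··c··> s7
  s3 = a.(0 + 0 + 0) | (0 | 0) | a.(a.0 | (0 | 0)) :: ··a··> s5, ··a··> s7
  s4 = (0 + 0 + 0) | c.(0 | 0) | (a.0 | (0 | 0)) :: ··a··> s8, ··c··> s9
  s5 = (0 + 0 + 0) | (0 | 0) | a.(a.0 | (0 | 0)) :: ··a··> s9
  s6 = a.(0 + 0 + 0) | c.(0 | 0) | (0 | (0 | 0)) :: ··a··> s8, ··c··> s10
  s7 = a.(0 + 0 + 0) | (0 | 0) | (a.0 | (0 | 0)) :: ··a··> s10, ··a··> s9
  s8 = (0 + 0 + 0) | c.(0 | 0) | (0 | (0 | 0)) :: ··c··> s11
  s9 = (0 + 0 + 0) | (0 | 0) | (a.0 | (0 | 0)) :: ··a··> s11
  s10 = a.(0 + 0 + 0) | (0 | 0) | (0 | (0 | 0)) :: ··a··> s11
  s11 = (0 + 0 + 0) | (0 | 0) | (0 | (0 | 0)) :: (no moves)
Q's transition system — 12 states:
  t0 = a.(0 + 0) | c.(0 | 0) | a.(a.0 | (0 | 0)) :: ··a··> t1, ··a··> t2, ··c··> t3
  t1 = (0 + 0) | c.(0 | 0) | a.(a.0 | (0 | 0)) :: ··a··> t4, ··c··> t5
  t2 = a.(0 + 0) | c.(0 | 0) | (a.0 | (0 | 0)) :: ··a··> t4, ··a··> t6, ··c··> t7
  t3 = a.(0 + 0) | (0 | 0) | a.(a.0 | (0 | 0)) :: ··a··> t5, ··a··> t7
  t4 = (0 + 0) | c.(0 | 0) | (a.0 | (0 | 0)) :: ··a··> t8, ··c··> t9
  t5 = (0 + 0) | (0 | 0) | a.(a.0 | (0 | 0)) :: ··a··> t9
  t6 = a.(0 + 0) | c.(0 | 0) | (0 | (0 | 0)) :: ··a··> t8, ··c··> t10
  t7 = a.(0 + 0) | (0 | 0) | (a.0 | (0 | 0)) :: ··a··> t10, ··a··> t9
  t8 = (0 + 0) | c.(0 | 0) | (0 | (0 | 0)) :: ··c··> t11
  t9 = (0 + 0) | (0 | 0) | (a.0 | (0 | 0)) :: ··a··> t11
  t10 = a.(0 + 0) | (0 | 0) | (0 | (0 | 0)) :: ··a··> t11
  t11 = (0 + 0) | (0 | 0) | (0 | (0 | 0)) :: (no moves)
Coarsest stable partition (strong bisimilarity classes):
  B0 = {s0, t0}
  B1 = {s1, s2, t1, t2}
  B2 = {s5, s7, t5, t7}
  B3 = {s10, s9, t10, t9}
  B4 = {s11, t11}
  B5 = {s4, s6, t4, t6}
  B6 = {s8, t8}
  B7 = {s3, t3}
s0 ∈ B0, t0 ∈ B0 → same block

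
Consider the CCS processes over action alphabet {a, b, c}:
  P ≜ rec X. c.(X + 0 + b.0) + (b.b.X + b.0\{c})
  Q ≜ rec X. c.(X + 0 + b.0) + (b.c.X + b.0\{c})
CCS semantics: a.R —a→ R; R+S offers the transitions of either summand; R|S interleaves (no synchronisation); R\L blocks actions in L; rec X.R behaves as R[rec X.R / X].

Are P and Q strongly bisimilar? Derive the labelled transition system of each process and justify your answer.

not bisimilar

LTS(P): 5 reachable states
  m0 = rec X. c.(X + 0 + b.0) + (b.b.X + b.0\{c}) has moves —b→ m1, —b→ m2, —c→ m3
  m1 = 0\{c} has moves deadlocked
  m2 = b.(rec X. c.(X + 0 + b.0) + (b.b.X + b.0\{c})) has moves —b→ m0
  m3 = (rec X. c.(X + 0 + b.0) + (b.b.X + b.0\{c})) + 0 + b.0 has moves —b→ m1, —b→ m2, —b→ m4, —c→ m3
  m4 = 0 has moves deadlocked
LTS(Q): 5 reachable states
  n0 = rec X. c.(X + 0 + b.0) + (b.c.X + b.0\{c}) has moves —b→ n1, —b→ n2, —c→ n3
  n1 = 0\{c} has moves deadlocked
  n2 = c.(rec X. c.(X + 0 + b.0) + (b.c.X + b.0\{c})) has moves —c→ n0
  n3 = (rec X. c.(X + 0 + b.0) + (b.c.X + b.0\{c})) + 0 + b.0 has moves —b→ n1, —b→ n2, —b→ n4, —c→ n3
  n4 = 0 has moves deadlocked
Bisimilarity quotient blocks:
  B0 = {m0, m3}
  B1 = {m2}
  B2 = {m1, m4, n1, n4}
  B3 = {n0, n3}
  B4 = {n2}
m0 ∈ B0, n0 ∈ B3 → different blocks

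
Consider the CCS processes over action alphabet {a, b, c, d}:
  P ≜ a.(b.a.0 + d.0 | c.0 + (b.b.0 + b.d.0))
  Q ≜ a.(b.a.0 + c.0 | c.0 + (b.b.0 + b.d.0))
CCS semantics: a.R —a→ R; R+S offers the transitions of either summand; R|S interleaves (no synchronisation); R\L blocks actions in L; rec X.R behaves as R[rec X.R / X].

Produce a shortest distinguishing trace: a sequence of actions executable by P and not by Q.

P's transition system — 9 states:
  m0 = a.(b.a.0 + d.0 | c.0 + (b.b.0 + b.d.0)) has moves -a-> m1
  m1 = b.a.0 + d.0 | c.0 + (b.b.0 + b.d.0) has moves -b-> m2, -b-> m3, -b-> m4, -c-> m5, -d-> m6
  m2 = a.0 has moves -a-> m7
  m3 = b.0 has moves -b-> m7
  m4 = d.0 has moves -d-> m7
  m5 = d.0 | 0 has moves -d-> m8
  m6 = 0 | c.0 has moves -c-> m8
  m7 = 0 has moves ∅
  m8 = 0 | 0 has moves ∅
Q's transition system — 9 states:
  n0 = a.(b.a.0 + c.0 | c.0 + (b.b.0 + b.d.0)) has moves -a-> n1
  n1 = b.a.0 + c.0 | c.0 + (b.b.0 + b.d.0) has moves -b-> n2, -b-> n3, -b-> n4, -c-> n5, -c-> n6
  n2 = a.0 has moves -a-> n7
  n3 = b.0 has moves -b-> n7
  n4 = d.0 has moves -d-> n7
  n5 = 0 | c.0 has moves -c-> n8
  n6 = c.0 | 0 has moves -c-> n8
  n7 = 0 has moves ∅
  n8 = 0 | 0 has moves ∅
Trace ⟨ad⟩ through P, begin at {m0}:
  step 1 (a): {m1}
  step 2 (d): {m6}
  ✓ P
Trace ⟨ad⟩ through Q, begin at {n0}:
  step 1 (a): {n1}
  step 2 (d): ∅ (Q stuck)

ad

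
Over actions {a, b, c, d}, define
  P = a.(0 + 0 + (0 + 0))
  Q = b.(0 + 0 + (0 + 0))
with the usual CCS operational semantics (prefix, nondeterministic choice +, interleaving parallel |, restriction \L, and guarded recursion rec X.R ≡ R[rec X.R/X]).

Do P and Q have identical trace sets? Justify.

trace-distinct — witness ⟨a⟩

Reachable graph of P (2 states):
  p0 = a.(0 + 0 + (0 + 0)) has moves -a-> p1
  p1 = 0 + 0 + (0 + 0) has moves ∅
Reachable graph of Q (2 states):
  q0 = b.(0 + 0 + (0 + 0)) has moves -b-> q1
  q1 = 0 + 0 + (0 + 0) has moves ∅
Run σ = ⟨a⟩ on P: start {p0}
  after a @ step 1: {p1}
  ✓ P
Run σ = ⟨a⟩ on Q: start {q0}
  after a @ step 1: no successor for Q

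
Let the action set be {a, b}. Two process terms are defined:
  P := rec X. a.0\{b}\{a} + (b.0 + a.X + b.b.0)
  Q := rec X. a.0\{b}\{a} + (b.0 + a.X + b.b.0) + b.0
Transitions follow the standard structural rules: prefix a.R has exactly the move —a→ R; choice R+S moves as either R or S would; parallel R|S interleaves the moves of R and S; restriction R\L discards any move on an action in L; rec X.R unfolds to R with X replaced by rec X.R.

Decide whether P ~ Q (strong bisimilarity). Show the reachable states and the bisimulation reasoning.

bisimilar

Reachable graph of P (4 states):
  s0 = rec X. a.0\{b}\{a} + (b.0 + a.X + b.b.0) ⊢ —a→ s0, —a→ s1, —b→ s2, —b→ s3
  s1 = 0\{b}\{a} ⊢ ·
  s2 = 0 ⊢ ·
  s3 = b.0 ⊢ —b→ s2
Reachable graph of Q (4 states):
  t0 = rec X. a.0\{b}\{a} + (b.0 + a.X + b.b.0) + b.0 ⊢ —a→ t0, —a→ t1, —b→ t2, —b→ t3
  t1 = 0\{b}\{a} ⊢ ·
  t2 = 0 ⊢ ·
  t3 = b.0 ⊢ —b→ t2
Partition-refinement fixed point:
  B0 = {s0, t0}
  B1 = {s1, s2, t1, t2}
  B2 = {s3, t3}
s0 ∈ B0, t0 ∈ B0 → same block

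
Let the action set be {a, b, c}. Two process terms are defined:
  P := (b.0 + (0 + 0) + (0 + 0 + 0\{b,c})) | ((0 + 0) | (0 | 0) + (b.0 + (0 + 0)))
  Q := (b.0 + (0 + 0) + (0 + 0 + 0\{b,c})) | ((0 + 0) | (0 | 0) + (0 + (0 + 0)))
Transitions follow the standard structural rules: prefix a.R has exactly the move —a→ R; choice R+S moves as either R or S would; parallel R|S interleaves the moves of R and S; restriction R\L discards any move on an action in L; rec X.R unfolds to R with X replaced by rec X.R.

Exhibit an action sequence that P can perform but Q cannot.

LTS(P): 4 reachable states
  u0 = (b.0 + (0 + 0) + (0 + 0 + 0\{b,c})) | ((0 + 0) | (0 | 0) + (b.0 + (0 + 0))) ⊢ ··b··> u1, ··b··> u2
  u1 = (b.0 + (0 + 0) + (0 + 0 + 0\{b,c})) | 0 ⊢ ··b··> u3
  u2 = 0 | ((0 + 0) | (0 | 0) + (b.0 + (0 + 0))) ⊢ ··b··> u3
  u3 = 0 | 0 ⊢ deadlocked
LTS(Q): 2 reachable states
  v0 = (b.0 + (0 + 0) + (0 + 0 + 0\{b,c})) | ((0 + 0) | (0 | 0) + (0 + (0 + 0))) ⊢ ··b··> v1
  v1 = 0 | ((0 + 0) | (0 | 0) + (0 + (0 + 0))) ⊢ deadlocked
Trace ⟨bb⟩ through P, begin at {u0}:
  [1] b ⇒ {u1, u2}
  [2] b ⇒ {u3}
  P completes σ.
Trace ⟨bb⟩ through Q, begin at {v0}:
  [1] b ⇒ {v1}
  [2] b ⇒ no successor for Q

bb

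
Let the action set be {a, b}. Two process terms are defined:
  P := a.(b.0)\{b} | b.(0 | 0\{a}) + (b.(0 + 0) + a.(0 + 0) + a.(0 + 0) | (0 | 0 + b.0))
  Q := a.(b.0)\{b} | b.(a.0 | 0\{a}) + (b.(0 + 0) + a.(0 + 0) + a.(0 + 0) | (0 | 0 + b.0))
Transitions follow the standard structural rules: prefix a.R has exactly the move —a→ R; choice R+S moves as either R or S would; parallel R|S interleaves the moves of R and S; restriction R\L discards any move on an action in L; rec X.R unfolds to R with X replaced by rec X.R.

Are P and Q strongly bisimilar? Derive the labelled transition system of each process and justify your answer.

P ≁ Q

Reachable graph of P (8 states):
  p0 = a.(b.0)\{b} | b.(0 | 0\{a}) + (b.(0 + 0) + a.(0 + 0) + a.(0 + 0) | (0 | 0 + b.0)) has moves ··a··> p1, ··a··> p2, ··a··> p3, ··b··> p3, ··b··> p4, ··b··> p5
  p1 = (0 + 0) | (0 | 0 + b.0) has moves ··b··> p6
  p2 = (b.0)\{b} | b.(0 | 0\{a}) has moves ··b··> p7
  p3 = 0 + 0 has moves ∅
  p4 = a.(0 + 0) | 0 has moves ··a··> p6
  p5 = a.(b.0)\{b} | (0 | 0\{a}) has moves ··a··> p7
  p6 = (0 + 0) | 0 has moves ∅
  p7 = (b.0)\{b} | (0 | 0\{a}) has moves ∅
Reachable graph of Q (10 states):
  q0 = a.(b.0)\{b} | b.(a.0 | 0\{a}) + (b.(0 + 0) + a.(0 + 0) + a.(0 + 0) | (0 | 0 + b.0)) has moves ··a··> q1, ··a··> q2, ··a··> q3, ··b··> q3, ··b··> q4, ··b··> q5
  q1 = (0 + 0) | (0 | 0 + b.0) has moves ··b··> q6
  q2 = (b.0)\{b} | b.(a.0 | 0\{a}) has moves ··b··> q7
  q3 = 0 + 0 has moves ∅
  q4 = a.(0 + 0) | 0 has moves ··a··> q6
  q5 = a.(b.0)\{b} | (a.0 | 0\{a}) has moves ··a··> q7, ··a··> q8
  q6 = (0 + 0) | 0 has moves ∅
  q7 = (b.0)\{b} | (a.0 | 0\{a}) has moves ··a··> q9
  q8 = a.(b.0)\{b} | (0 | 0\{a}) has moves ··a··> q9
  q9 = (b.0)\{b} | (0 | 0\{a}) has moves ∅
Coarsest stable partition (strong bisimilarity classes):
  B0 = {p0}
  B1 = {p1, p2, q1}
  B2 = {p3, p6, p7, q3, q6, q9}
  B3 = {p4, p5, q4, q7, q8}
  B4 = {q0}
  B5 = {q5}
  B6 = {q2}
p0 ∈ B0, q0 ∈ B4 → different blocks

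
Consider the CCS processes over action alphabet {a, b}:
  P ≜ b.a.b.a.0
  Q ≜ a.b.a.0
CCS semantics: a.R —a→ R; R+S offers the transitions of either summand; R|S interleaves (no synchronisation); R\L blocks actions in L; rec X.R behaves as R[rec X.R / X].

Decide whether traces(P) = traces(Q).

Reachable graph of P (5 states):
  s0 = b.a.b.a.0 | —b→ s1
  s1 = a.b.a.0 | —a→ s2
  s2 = b.a.0 | —b→ s3
  s3 = a.0 | —a→ s4
  s4 = 0 | ·
Reachable graph of Q (4 states):
  t0 = a.b.a.0 | —a→ t1
  t1 = b.a.0 | —b→ t2
  t2 = a.0 | —a→ t3
  t3 = 0 | ·
Trace ⟨b⟩ through P, begin at {s0}:
  after b @ step 1: {s1}
  ✓ P
Trace ⟨b⟩ through Q, begin at {t0}:
  after b @ step 1: ∅  — Q cannot continue

traces(P) ≠ traces(Q) — witness ⟨b⟩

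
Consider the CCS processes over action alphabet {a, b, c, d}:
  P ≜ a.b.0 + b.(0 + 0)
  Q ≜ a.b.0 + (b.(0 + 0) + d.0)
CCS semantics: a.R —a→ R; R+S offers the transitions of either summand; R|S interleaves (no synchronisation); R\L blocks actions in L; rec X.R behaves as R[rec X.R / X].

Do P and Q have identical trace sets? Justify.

Reachable graph of P (4 states):
  p0 = a.b.0 + b.(0 + 0) → --a--▸ p1, --b--▸ p2
  p1 = b.0 → --b--▸ p3
  p2 = 0 + 0 → ∅
  p3 = 0 → ∅
Reachable graph of Q (4 states):
  q0 = a.b.0 + (b.(0 + 0) + d.0) → --a--▸ q1, --b--▸ q2, --d--▸ q3
  q1 = b.0 → --b--▸ q3
  q2 = 0 + 0 → ∅
  q3 = 0 → ∅
Trace ⟨d⟩ through Q, begin at {q0}:
  after d @ step 1: {q3}
  ✓ Q
Trace ⟨d⟩ through P, begin at {p0}:
  after d @ step 1: ∅ (P stuck)

trace-distinct — witness ⟨d⟩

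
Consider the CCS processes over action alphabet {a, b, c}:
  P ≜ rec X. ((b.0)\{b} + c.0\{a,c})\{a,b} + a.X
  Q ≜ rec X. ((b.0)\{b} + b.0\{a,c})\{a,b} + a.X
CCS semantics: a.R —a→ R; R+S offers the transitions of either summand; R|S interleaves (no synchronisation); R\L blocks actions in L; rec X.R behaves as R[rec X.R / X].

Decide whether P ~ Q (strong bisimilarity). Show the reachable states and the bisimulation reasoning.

not bisimilar

Reachable graph of P (2 states):
  m0 = rec X. ((b.0)\{b} + c.0\{a,c})\{a,b} + a.X → -a-> m0, -c-> m1
  m1 = 0\{a,c}\{a,b} → deadlocked
Reachable graph of Q (1 states):
  n0 = rec X. ((b.0)\{b} + b.0\{a,c})\{a,b} + a.X → -a-> n0
Bisimilarity quotient blocks:
  B0 = {m0}
  B1 = {m1}
  B2 = {n0}
m0 ∈ B0, n0 ∈ B2 → different blocks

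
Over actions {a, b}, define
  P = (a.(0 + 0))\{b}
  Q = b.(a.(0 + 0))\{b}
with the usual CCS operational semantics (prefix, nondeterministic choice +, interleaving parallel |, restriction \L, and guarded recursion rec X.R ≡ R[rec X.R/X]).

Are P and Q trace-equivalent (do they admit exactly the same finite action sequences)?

Reachable graph of P (2 states):
  p0 = (a.(0 + 0))\{b} → ··a··> p1
  p1 = (0 + 0)\{b} → deadlocked
Reachable graph of Q (3 states):
  q0 = b.(a.(0 + 0))\{b} → ··b··> q1
  q1 = (a.(0 + 0))\{b} → ··a··> q2
  q2 = (0 + 0)\{b} → deadlocked
Run σ = ⟨a⟩ on P: start {p0}
  step 1 (a): {p1}
  — P admits the full trace.
Run σ = ⟨a⟩ on Q: start {q0}
  step 1 (a): ∅  — Q cannot continue

trace-distinct — witness ⟨a⟩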